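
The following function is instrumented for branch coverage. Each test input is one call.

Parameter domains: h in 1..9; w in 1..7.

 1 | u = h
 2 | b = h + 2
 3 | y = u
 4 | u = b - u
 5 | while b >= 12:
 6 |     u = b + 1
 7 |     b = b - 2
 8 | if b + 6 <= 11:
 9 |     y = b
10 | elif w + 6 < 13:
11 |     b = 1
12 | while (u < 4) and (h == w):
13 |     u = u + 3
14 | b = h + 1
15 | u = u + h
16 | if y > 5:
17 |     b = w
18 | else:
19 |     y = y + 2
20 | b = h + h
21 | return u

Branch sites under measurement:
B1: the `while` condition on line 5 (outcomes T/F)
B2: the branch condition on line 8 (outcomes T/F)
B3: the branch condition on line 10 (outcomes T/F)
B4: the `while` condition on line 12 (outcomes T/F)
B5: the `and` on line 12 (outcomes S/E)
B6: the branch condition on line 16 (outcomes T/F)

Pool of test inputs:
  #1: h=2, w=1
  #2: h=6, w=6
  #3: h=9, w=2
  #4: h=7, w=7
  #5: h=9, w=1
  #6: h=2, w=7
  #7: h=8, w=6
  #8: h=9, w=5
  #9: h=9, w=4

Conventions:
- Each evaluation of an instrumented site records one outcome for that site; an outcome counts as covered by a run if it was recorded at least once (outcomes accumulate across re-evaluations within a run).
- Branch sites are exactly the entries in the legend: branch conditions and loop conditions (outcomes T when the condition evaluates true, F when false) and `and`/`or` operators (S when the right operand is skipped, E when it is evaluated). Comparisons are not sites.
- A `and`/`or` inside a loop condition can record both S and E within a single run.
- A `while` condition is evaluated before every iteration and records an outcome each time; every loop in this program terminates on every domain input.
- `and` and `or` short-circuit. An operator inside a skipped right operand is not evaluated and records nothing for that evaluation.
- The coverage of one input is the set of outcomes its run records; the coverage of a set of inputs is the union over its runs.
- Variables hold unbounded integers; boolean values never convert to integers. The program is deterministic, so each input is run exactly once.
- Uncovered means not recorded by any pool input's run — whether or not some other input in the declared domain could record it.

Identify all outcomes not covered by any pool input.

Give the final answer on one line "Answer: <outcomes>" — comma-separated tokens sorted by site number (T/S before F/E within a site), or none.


run #1 (h=2, w=1) runs B1->F, B2->T, B5->E, B4->F, B6->F; records B1=F, B2=T, B4=F, B5=E, B6=F
run #2 (h=6, w=6) runs B1->F, B2->F, B3->T, B5->E, B4->T, B5->S, B4->F, B6->T; records B1=F, B2=F, B3=T, B4=T, B4=F, B5=S, B5=E, B6=T
run #3 (h=9, w=2) runs B1->F, B2->F, B3->T, B5->E, B4->F, B6->T; records B1=F, B2=F, B3=T, B4=F, B5=E, B6=T
run #4 (h=7, w=7) runs B1->F, B2->F, B3->F, B5->E, B4->T, B5->S, B4->F, B6->T; records B1=F, B2=F, B3=F, B4=T, B4=F, B5=S, B5=E, B6=T
run #5 (h=9, w=1) runs B1->F, B2->F, B3->T, B5->E, B4->F, B6->T; records B1=F, B2=F, B3=T, B4=F, B5=E, B6=T
run #6 (h=2, w=7) runs B1->F, B2->T, B5->E, B4->F, B6->F; records B1=F, B2=T, B4=F, B5=E, B6=F
run #7 (h=8, w=6) runs B1->F, B2->F, B3->T, B5->E, B4->F, B6->T; records B1=F, B2=F, B3=T, B4=F, B5=E, B6=T
run #8 (h=9, w=5) runs B1->F, B2->F, B3->T, B5->E, B4->F, B6->T; records B1=F, B2=F, B3=T, B4=F, B5=E, B6=T
run #9 (h=9, w=4) runs B1->F, B2->F, B3->T, B5->E, B4->F, B6->T; records B1=F, B2=F, B3=T, B4=F, B5=E, B6=T
union over the pool: B1=F, B2=T, B2=F, B3=T, B3=F, B4=T, B4=F, B5=S, B5=E, B6=T, B6=F
uncovered (1 of 12): B1=T
Answer: B1=T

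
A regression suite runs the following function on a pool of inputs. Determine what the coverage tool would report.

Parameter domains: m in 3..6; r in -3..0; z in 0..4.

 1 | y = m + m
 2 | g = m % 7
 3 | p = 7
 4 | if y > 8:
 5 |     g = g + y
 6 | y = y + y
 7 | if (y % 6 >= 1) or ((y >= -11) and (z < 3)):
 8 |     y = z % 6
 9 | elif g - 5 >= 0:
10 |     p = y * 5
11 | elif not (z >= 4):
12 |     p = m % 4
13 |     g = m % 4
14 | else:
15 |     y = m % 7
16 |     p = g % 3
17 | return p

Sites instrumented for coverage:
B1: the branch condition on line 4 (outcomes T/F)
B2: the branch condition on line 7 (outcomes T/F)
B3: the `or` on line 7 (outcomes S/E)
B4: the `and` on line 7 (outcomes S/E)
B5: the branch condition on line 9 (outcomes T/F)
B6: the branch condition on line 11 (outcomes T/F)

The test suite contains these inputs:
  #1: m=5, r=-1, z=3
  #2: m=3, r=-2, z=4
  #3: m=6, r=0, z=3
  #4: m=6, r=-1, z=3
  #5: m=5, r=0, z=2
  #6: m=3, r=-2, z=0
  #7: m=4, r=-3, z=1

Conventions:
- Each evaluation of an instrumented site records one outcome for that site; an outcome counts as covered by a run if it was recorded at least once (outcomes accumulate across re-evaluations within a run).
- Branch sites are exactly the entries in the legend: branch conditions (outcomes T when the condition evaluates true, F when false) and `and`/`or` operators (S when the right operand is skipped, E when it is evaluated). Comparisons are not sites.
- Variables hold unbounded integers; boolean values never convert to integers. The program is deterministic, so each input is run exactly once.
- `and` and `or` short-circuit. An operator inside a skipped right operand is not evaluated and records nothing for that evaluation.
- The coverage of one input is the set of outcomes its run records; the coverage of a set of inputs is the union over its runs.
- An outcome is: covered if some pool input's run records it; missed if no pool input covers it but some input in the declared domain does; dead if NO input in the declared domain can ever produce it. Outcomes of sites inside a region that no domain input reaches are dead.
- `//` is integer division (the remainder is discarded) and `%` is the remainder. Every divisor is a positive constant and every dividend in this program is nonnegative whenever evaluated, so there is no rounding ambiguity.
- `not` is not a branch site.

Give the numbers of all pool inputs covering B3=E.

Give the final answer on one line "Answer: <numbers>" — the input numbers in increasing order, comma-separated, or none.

input #1 (m=5, r=-1, z=3): does not record B3=E
input #2 (m=3, r=-2, z=4): records B3=E
input #3 (m=6, r=0, z=3): records B3=E
input #4 (m=6, r=-1, z=3): records B3=E
input #5 (m=5, r=0, z=2): does not record B3=E
input #6 (m=3, r=-2, z=0): records B3=E
input #7 (m=4, r=-3, z=1): does not record B3=E

Answer: 2, 3, 4, 6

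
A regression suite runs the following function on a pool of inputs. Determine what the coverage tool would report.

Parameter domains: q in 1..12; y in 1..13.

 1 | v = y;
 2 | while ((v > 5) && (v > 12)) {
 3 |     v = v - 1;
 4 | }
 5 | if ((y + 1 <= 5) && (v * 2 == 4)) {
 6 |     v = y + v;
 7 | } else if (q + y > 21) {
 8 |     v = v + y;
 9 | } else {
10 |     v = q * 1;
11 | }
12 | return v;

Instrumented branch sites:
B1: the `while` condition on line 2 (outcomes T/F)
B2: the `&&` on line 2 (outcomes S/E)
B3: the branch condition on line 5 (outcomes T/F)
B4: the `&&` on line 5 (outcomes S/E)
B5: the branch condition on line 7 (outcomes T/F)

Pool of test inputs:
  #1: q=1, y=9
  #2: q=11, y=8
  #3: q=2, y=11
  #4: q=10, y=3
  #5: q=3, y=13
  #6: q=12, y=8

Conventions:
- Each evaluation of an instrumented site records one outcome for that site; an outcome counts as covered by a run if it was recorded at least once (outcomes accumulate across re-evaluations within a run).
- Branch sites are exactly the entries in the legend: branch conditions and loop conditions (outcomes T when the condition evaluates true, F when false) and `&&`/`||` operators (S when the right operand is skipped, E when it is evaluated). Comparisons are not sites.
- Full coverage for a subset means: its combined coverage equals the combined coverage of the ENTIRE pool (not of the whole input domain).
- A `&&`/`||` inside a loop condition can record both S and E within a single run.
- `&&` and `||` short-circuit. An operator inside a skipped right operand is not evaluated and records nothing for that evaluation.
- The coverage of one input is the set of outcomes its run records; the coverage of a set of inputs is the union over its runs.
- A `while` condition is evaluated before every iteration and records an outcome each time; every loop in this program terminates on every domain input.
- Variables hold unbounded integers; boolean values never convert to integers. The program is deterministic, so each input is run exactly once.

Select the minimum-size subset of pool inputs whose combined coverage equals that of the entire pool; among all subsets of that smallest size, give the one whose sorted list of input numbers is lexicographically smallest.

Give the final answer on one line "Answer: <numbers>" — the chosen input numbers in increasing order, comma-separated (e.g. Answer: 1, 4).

test 1 (q=1, y=9) fires B2->E, B1->F, B4->S, B3->F, B5->F; hits B1=F, B2=E, B3=F, B4=S, B5=F
test 2 (q=11, y=8) fires B2->E, B1->F, B4->S, B3->F, B5->F; hits B1=F, B2=E, B3=F, B4=S, B5=F
test 3 (q=2, y=11) fires B2->E, B1->F, B4->S, B3->F, B5->F; hits B1=F, B2=E, B3=F, B4=S, B5=F
test 4 (q=10, y=3) fires B2->S, B1->F, B4->E, B3->F, B5->F; hits B1=F, B2=S, B3=F, B4=E, B5=F
test 5 (q=3, y=13) fires B2->E, B1->T, B2->E, B1->F, B4->S, B3->F, B5->F; hits B1=T, B1=F, B2=E, B3=F, B4=S, B5=F
test 6 (q=12, y=8) fires B2->E, B1->F, B4->S, B3->F, B5->F; hits B1=F, B2=E, B3=F, B4=S, B5=F
the full pool covers 8 outcomes: B1=T, B1=F, B2=S, B2=E, B3=F, B4=S, B4=E, B5=F
no size-1 subset reaches all 8 outcomes (best union: 6/8)
the canonical winner is {4, 5}: size 2, full 8-outcome coverage, earliest index list among size-2 covers

Answer: 4, 5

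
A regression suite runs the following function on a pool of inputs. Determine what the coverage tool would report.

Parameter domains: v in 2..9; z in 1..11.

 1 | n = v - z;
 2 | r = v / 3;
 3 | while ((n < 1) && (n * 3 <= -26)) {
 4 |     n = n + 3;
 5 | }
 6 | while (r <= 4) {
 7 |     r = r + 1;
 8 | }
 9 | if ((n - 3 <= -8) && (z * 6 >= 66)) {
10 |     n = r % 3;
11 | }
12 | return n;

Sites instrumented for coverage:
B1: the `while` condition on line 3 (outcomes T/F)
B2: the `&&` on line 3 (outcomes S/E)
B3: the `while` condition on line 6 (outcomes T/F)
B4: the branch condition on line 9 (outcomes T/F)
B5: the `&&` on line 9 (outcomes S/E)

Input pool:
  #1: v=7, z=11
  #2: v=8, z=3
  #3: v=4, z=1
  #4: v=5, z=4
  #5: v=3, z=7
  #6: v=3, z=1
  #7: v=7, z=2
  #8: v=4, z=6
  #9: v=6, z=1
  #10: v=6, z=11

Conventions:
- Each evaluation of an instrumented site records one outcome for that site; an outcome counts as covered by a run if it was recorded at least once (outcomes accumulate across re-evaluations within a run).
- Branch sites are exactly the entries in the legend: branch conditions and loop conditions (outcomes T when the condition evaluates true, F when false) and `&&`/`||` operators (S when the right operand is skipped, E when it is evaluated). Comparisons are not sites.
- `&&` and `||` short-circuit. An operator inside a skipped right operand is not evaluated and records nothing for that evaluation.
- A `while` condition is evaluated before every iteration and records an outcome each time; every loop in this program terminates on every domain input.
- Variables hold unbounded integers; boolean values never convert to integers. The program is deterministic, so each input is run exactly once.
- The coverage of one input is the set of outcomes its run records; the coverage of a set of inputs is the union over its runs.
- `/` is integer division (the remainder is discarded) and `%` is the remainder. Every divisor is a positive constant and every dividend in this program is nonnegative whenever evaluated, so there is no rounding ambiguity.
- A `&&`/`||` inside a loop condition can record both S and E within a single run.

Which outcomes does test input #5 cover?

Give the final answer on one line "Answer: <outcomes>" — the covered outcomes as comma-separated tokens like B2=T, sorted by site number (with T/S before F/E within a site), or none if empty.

Event log for input #5 (v=3, z=7):
  B2->E, B1->F, B3->T, B3->T, B3->T, B3->T, B3->F, B5->S, B4->F
as a set, this run covers: B1=F, B2=E, B3=T, B3=F, B4=F, B5=S

Answer: B1=F, B2=E, B3=T, B3=F, B4=F, B5=S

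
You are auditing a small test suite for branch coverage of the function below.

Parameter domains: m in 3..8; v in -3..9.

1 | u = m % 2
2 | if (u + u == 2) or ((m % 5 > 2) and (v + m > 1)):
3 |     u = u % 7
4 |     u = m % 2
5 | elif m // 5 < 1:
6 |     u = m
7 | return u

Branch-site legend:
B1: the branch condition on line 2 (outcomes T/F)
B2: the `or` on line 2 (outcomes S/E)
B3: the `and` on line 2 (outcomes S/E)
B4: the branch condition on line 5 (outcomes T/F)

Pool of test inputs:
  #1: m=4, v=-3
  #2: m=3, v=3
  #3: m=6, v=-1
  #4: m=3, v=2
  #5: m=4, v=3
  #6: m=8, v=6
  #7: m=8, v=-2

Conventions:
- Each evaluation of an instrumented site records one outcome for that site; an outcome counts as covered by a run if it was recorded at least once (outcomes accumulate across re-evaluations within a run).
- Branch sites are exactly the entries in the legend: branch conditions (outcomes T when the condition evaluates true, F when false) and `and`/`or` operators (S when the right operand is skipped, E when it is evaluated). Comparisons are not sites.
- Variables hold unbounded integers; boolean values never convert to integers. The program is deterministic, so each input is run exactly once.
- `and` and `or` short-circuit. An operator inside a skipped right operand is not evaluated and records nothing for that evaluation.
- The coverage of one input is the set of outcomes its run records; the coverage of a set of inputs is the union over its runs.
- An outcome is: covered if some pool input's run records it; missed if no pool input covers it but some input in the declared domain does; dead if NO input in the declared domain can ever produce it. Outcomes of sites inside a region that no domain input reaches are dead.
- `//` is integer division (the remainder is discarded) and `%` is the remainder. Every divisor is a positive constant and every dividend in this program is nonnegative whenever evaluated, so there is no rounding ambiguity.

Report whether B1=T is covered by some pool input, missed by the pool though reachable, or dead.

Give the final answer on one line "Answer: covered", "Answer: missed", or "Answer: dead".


B1=T is recorded by pool input(s) 2, 4, 5, 6, 7 -> covered
Answer: covered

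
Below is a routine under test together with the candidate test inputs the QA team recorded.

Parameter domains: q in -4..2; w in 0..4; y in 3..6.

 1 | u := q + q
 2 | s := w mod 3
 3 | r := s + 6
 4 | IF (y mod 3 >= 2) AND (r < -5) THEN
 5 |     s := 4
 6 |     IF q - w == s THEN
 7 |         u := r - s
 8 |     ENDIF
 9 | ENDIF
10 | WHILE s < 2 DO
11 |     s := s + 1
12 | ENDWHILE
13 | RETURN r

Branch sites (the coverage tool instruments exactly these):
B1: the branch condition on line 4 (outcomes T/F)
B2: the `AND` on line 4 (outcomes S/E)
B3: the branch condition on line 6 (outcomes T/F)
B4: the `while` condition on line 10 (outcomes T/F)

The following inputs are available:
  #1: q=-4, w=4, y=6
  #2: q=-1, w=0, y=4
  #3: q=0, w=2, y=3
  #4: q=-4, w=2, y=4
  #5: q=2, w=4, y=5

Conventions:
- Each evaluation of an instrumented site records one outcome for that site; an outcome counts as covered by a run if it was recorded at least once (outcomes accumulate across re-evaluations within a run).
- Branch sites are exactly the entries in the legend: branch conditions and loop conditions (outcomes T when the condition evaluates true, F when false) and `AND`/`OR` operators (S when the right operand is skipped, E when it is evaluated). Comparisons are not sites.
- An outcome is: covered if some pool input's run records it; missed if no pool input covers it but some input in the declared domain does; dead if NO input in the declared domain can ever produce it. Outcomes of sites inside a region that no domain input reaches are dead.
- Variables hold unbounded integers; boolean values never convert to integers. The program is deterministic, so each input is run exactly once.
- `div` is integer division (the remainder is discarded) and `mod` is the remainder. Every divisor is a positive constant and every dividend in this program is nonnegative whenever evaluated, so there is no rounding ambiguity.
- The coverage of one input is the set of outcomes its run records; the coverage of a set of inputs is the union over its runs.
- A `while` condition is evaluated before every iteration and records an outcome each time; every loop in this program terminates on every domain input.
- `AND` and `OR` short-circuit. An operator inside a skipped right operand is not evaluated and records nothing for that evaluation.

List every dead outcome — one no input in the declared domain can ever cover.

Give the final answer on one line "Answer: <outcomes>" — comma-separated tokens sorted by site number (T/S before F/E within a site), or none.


checking every outcome against all 140 domain inputs:
  B1=T: zero occurrences over every domain input -> dead
  B3=T: zero occurrences over every domain input -> dead
  B3=F: zero occurrences over every domain input -> dead
  reachable outcomes have witnesses, e.g. B1=F (e.g. q=-4, w=0, y=3), B2=S (e.g. q=-4, w=0, y=3), B2=E (e.g. q=-4, w=0, y=5), B4=T (e.g. q=-4, w=0, y=3)
Answer: B1=T, B3=T, B3=F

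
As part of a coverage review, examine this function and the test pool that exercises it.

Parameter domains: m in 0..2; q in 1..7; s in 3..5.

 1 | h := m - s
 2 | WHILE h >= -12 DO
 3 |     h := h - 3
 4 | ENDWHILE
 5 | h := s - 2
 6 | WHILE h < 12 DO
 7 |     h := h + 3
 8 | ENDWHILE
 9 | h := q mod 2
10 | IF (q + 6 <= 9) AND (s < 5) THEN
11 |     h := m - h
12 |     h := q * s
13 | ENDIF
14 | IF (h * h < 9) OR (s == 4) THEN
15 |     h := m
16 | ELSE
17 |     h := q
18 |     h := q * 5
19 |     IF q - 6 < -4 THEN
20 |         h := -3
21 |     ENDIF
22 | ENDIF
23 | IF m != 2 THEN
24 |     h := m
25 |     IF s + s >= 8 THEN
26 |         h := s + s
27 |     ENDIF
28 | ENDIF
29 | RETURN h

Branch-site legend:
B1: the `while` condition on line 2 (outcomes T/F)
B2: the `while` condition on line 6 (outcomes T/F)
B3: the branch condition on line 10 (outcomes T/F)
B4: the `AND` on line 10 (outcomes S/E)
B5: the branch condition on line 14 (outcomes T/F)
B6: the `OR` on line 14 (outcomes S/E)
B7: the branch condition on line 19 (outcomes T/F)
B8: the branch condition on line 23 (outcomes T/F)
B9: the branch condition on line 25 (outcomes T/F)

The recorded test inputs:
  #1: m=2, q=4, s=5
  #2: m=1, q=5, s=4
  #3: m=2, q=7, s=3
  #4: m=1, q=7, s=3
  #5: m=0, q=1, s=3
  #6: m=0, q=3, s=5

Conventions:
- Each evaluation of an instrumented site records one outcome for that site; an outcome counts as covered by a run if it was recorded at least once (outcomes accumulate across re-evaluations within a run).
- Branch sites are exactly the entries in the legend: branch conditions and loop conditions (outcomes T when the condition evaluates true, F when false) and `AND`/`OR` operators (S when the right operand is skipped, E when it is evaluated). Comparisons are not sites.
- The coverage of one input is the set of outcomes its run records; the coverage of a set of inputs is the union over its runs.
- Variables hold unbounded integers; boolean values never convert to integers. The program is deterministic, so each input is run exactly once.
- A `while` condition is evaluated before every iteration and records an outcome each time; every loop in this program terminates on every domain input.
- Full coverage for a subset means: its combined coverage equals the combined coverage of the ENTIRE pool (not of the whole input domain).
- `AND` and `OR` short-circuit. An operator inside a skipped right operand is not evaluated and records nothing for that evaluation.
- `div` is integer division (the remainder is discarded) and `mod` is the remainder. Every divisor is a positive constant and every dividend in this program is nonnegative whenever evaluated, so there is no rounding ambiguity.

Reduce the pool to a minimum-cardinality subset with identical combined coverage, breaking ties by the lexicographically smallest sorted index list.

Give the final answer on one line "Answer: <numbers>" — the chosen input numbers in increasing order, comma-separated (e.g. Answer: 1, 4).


input #1, m=2, q=4, s=5: outcomes B1=T, B1=F, B2=T, B2=F, B3=F, B4=S, B5=T, B6=S, B8=F
input #2, m=1, q=5, s=4: outcomes B1=T, B1=F, B2=T, B2=F, B3=F, B4=S, B5=T, B6=S, B8=T, B9=T
input #3, m=2, q=7, s=3: outcomes B1=T, B1=F, B2=T, B2=F, B3=F, B4=S, B5=T, B6=S, B8=F
input #4, m=1, q=7, s=3: outcomes B1=T, B1=F, B2=T, B2=F, B3=F, B4=S, B5=T, B6=S, B8=T, B9=F
input #5, m=0, q=1, s=3: outcomes B1=T, B1=F, B2=T, B2=F, B3=T, B4=E, B5=F, B6=E, B7=T, B8=T, B9=F
input #6, m=0, q=3, s=5: outcomes B1=T, B1=F, B2=T, B2=F, B3=F, B4=E, B5=T, B6=S, B8=T, B9=T
pool-wide coverage (17 outcomes): B1=T, B1=F, B2=T, B2=F, B3=T, B3=F, B4=S, B4=E, B5=T, B5=F, B6=S, B6=E, B7=T, B8=T, B8=F, B9=T, B9=F
no size-1 subset reaches all 17 outcomes (best union: 11/17)
no size-2 subset reaches all 17 outcomes (best union: 16/17)
at size 3, {1, 2, 5} reaches all 17 outcomes; every lexicographically earlier size-3 subset fails
Answer: 1, 2, 5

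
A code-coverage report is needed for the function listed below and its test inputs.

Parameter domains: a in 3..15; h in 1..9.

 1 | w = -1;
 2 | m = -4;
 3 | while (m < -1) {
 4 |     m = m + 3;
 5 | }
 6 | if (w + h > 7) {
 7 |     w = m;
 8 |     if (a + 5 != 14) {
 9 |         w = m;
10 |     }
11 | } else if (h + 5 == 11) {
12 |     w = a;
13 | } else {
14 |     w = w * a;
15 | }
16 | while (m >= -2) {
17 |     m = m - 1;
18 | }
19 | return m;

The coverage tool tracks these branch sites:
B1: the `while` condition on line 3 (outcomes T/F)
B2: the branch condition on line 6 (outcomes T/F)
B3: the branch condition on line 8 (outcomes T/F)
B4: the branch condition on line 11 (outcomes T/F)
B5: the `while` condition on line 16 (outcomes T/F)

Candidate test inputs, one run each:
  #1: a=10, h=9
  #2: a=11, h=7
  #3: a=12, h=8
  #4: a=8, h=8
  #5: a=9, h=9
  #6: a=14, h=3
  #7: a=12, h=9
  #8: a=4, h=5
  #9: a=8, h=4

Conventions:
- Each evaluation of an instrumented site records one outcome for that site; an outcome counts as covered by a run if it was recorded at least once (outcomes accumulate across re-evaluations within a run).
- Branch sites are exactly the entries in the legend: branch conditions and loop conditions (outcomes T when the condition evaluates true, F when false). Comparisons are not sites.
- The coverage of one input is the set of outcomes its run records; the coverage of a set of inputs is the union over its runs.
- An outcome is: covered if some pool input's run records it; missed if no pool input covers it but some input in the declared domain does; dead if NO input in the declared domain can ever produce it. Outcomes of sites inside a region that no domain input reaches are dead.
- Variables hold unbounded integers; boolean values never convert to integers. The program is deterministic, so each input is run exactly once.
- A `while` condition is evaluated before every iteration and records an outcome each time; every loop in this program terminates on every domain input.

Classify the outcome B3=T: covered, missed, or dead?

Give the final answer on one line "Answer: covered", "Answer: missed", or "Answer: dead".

B3=T is recorded by pool input(s) 1, 7 -> covered

Answer: covered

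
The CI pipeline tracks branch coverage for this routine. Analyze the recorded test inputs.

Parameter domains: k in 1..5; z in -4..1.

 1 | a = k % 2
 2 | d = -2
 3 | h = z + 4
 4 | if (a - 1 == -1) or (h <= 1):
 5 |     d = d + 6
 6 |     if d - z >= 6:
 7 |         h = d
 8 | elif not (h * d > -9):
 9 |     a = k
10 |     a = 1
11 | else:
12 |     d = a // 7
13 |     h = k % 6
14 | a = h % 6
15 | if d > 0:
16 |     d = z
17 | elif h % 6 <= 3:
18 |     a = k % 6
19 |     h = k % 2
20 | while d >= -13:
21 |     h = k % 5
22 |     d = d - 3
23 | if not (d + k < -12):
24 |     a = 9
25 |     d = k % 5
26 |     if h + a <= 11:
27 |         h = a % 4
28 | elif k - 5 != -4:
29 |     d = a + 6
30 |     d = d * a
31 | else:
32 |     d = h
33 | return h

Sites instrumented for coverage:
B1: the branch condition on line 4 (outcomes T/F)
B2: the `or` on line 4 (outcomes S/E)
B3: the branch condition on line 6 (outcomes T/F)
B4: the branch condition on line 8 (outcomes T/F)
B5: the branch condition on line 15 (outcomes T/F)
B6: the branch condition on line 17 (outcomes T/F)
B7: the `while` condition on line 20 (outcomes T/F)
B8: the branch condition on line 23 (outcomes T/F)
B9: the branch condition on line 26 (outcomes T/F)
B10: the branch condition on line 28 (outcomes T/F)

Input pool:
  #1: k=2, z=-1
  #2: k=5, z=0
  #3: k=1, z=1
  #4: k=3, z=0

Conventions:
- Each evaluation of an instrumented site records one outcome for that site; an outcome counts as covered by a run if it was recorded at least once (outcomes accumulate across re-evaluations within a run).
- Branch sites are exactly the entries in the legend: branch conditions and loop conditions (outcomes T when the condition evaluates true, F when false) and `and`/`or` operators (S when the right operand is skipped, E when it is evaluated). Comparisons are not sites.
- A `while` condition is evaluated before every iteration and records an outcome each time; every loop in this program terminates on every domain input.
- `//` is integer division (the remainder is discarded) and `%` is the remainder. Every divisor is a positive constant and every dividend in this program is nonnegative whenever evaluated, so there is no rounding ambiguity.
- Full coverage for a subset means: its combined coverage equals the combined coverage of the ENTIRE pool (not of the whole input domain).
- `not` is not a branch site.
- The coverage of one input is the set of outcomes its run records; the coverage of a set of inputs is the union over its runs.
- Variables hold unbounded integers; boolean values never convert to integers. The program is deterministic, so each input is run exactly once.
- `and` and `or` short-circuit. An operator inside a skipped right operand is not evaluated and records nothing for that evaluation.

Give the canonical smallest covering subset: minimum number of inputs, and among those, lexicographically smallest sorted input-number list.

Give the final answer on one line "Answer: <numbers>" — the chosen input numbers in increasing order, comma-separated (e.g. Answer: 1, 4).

run #1 (k=2, z=-1) runs B2->S, B1->T, B3->F, B5->T, B7->T, B7->T, B7->T, B7->T, B7->T, B7->F, B8->F, B10->T; records B1=T, B2=S, B3=F, B5=T, B7=T, B7=F, B8=F, B10=T
run #2 (k=5, z=0) runs B2->E, B1->F, B4->F, B5->F, B6->F, B7->T, B7->T, B7->T, B7->T, B7->T, B7->F, B8->T, B9->T; records B1=F, B2=E, B4=F, B5=F, B6=F, B7=T, B7=F, B8=T, B9=T
run #3 (k=1, z=1) runs B2->E, B1->F, B4->T, B5->F, B6->F, B7->T, B7->T, B7->T, B7->T, B7->F, B8->F, B10->F; records B1=F, B2=E, B4=T, B5=F, B6=F, B7=T, B7=F, B8=F, B10=F
run #4 (k=3, z=0) runs B2->E, B1->F, B4->F, B5->F, B6->T, B7->T, B7->T, B7->T, B7->T, B7->T, B7->F, B8->T, B9->F; records B1=F, B2=E, B4=F, B5=F, B6=T, B7=T, B7=F, B8=T, B9=F
pool-wide coverage (19 outcomes): B1=T, B1=F, B2=S, B2=E, B3=F, B4=T, B4=F, B5=T, B5=F, B6=T, B6=F, B7=T, B7=F, B8=T, B8=F, B9=T, B9=F, B10=T, B10=F
no size-1 subset reaches all 19 outcomes (best union: 9/19)
no size-2 subset reaches all 19 outcomes (best union: 15/19)
no size-3 subset reaches all 19 outcomes (best union: 18/19)
size 4: inputs {1, 2, 3, 4} cover all 19 outcomes, and no lexicographically smaller subset of this size does

Answer: 1, 2, 3, 4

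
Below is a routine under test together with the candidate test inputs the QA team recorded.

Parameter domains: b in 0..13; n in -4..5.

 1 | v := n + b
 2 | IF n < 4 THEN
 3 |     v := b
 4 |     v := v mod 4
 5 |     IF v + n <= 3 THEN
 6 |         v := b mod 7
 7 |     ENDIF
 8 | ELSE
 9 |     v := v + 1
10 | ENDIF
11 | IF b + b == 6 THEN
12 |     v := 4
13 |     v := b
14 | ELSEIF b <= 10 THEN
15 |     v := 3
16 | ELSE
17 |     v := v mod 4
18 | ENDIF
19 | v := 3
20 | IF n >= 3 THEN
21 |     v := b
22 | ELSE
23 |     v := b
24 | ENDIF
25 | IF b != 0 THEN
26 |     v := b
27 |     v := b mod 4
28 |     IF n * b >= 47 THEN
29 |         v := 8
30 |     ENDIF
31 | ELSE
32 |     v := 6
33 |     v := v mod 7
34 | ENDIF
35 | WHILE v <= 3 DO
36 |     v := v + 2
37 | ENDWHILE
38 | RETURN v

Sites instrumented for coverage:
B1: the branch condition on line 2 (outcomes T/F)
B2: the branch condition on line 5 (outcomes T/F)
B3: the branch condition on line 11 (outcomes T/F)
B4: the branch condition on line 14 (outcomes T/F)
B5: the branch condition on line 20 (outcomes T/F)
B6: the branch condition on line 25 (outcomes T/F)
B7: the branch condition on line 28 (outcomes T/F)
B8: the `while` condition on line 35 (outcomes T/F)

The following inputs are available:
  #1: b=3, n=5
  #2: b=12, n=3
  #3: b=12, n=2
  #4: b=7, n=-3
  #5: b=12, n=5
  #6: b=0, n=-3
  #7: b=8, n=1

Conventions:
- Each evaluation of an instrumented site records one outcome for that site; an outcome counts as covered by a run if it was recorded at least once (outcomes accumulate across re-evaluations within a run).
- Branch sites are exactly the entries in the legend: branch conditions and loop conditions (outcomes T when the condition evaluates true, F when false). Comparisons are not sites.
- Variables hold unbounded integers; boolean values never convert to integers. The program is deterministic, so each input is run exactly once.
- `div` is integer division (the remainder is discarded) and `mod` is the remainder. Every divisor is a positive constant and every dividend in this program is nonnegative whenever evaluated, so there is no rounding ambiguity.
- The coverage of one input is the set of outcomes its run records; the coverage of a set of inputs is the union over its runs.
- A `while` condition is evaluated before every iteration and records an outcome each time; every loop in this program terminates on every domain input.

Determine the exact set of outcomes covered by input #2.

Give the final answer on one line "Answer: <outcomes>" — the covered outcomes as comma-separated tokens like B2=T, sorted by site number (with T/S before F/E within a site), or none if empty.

Simulating input #2 (b=12, n=3) step by step:
  B1->T, B2->T, B3->F, B4->F, B5->T, B6->T, B7->F, B8->T, B8->T, B8->F
deduplicating events, the covered set is: B1=T, B2=T, B3=F, B4=F, B5=T, B6=T, B7=F, B8=T, B8=F

Answer: B1=T, B2=T, B3=F, B4=F, B5=T, B6=T, B7=F, B8=T, B8=F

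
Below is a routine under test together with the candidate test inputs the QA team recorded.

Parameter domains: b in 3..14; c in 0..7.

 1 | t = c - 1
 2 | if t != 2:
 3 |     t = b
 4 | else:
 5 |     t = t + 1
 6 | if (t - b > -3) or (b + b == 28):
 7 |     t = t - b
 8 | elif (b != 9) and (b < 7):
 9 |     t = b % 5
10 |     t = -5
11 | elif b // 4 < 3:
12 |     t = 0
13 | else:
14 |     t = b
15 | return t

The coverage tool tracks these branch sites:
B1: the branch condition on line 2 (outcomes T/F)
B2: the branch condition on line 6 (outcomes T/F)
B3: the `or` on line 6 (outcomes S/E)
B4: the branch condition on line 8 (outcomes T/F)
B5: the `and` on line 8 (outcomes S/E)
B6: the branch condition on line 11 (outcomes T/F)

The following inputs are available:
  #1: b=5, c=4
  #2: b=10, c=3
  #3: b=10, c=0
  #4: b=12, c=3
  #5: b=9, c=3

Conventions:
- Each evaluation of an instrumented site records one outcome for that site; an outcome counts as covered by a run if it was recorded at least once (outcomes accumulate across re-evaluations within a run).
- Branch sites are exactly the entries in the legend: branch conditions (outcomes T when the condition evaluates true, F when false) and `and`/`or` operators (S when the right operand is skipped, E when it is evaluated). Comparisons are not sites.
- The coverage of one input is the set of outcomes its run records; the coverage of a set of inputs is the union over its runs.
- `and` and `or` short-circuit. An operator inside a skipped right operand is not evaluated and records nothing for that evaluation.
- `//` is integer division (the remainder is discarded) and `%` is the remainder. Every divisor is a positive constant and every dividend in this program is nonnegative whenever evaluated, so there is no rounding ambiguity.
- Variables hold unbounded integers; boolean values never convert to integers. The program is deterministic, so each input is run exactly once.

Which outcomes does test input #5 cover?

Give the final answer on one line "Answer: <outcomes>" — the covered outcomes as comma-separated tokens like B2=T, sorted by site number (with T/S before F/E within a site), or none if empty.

Event log for input #5 (b=9, c=3):
  B1->F, B3->E, B2->F, B5->S, B4->F, B6->T
collecting distinct outcomes: B1=F, B2=F, B3=E, B4=F, B5=S, B6=T

Answer: B1=F, B2=F, B3=E, B4=F, B5=S, B6=T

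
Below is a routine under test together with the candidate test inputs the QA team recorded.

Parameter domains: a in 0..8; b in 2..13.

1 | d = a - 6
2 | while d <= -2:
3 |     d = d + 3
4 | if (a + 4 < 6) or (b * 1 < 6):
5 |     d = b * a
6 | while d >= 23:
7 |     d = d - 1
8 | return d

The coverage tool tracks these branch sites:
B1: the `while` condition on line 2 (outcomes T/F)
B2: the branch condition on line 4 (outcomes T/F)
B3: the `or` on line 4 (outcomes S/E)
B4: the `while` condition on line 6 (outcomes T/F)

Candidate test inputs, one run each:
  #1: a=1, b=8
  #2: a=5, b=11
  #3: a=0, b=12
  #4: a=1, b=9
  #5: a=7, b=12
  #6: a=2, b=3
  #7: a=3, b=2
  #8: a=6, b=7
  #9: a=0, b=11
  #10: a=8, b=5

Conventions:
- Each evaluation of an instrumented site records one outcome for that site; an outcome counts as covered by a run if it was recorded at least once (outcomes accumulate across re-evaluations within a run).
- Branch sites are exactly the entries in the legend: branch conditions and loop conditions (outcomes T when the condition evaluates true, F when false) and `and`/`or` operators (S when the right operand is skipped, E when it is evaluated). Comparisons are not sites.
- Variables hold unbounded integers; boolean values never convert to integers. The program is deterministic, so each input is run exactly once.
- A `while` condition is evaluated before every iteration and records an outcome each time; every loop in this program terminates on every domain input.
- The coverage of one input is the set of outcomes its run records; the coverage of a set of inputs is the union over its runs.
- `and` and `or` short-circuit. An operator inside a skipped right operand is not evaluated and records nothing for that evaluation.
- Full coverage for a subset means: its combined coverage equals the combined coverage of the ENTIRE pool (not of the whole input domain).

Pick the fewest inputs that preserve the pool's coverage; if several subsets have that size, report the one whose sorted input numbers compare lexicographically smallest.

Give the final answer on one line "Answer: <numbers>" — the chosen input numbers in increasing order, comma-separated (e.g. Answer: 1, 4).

run #1 (a=1, b=8) runs B1->T, B1->T, B1->F, B3->S, B2->T, B4->F; records B1=T, B1=F, B2=T, B3=S, B4=F
run #2 (a=5, b=11) runs B1->F, B3->E, B2->F, B4->F; records B1=F, B2=F, B3=E, B4=F
run #3 (a=0, b=12) runs B1->T, B1->T, B1->F, B3->S, B2->T, B4->F; records B1=T, B1=F, B2=T, B3=S, B4=F
run #4 (a=1, b=9) runs B1->T, B1->T, B1->F, B3->S, B2->T, B4->F; records B1=T, B1=F, B2=T, B3=S, B4=F
run #5 (a=7, b=12) runs B1->F, B3->E, B2->F, B4->F; records B1=F, B2=F, B3=E, B4=F
run #6 (a=2, b=3) runs B1->T, B1->F, B3->E, B2->T, B4->F; records B1=T, B1=F, B2=T, B3=E, B4=F
run #7 (a=3, b=2) runs B1->T, B1->F, B3->E, B2->T, B4->F; records B1=T, B1=F, B2=T, B3=E, B4=F
run #8 (a=6, b=7) runs B1->F, B3->E, B2->F, B4->F; records B1=F, B2=F, B3=E, B4=F
run #9 (a=0, b=11) runs B1->T, B1->T, B1->F, B3->S, B2->T, B4->F; records B1=T, B1=F, B2=T, B3=S, B4=F
run #10 (a=8, b=5) runs B1->F, B3->E, B2->T, B4->T, B4->T, B4->T, B4->T, B4->T, B4->T, B4->T, B4->T, B4->T, B4->T, B4->T, ...; records B1=F, B2=T, B3=E, B4=T, B4=F
pool-wide coverage (8 outcomes): B1=T, B1=F, B2=T, B2=F, B3=S, B3=E, B4=T, B4=F
checked all size-1 subsets: none covers 8 outcomes (max 5/8)
checked all size-2 subsets: none covers 8 outcomes (max 7/8)
inputs {1, 2, 10} (size 3) cover everything; no size-3 subset with a lexicographically smaller index list covers all 8

Answer: 1, 2, 10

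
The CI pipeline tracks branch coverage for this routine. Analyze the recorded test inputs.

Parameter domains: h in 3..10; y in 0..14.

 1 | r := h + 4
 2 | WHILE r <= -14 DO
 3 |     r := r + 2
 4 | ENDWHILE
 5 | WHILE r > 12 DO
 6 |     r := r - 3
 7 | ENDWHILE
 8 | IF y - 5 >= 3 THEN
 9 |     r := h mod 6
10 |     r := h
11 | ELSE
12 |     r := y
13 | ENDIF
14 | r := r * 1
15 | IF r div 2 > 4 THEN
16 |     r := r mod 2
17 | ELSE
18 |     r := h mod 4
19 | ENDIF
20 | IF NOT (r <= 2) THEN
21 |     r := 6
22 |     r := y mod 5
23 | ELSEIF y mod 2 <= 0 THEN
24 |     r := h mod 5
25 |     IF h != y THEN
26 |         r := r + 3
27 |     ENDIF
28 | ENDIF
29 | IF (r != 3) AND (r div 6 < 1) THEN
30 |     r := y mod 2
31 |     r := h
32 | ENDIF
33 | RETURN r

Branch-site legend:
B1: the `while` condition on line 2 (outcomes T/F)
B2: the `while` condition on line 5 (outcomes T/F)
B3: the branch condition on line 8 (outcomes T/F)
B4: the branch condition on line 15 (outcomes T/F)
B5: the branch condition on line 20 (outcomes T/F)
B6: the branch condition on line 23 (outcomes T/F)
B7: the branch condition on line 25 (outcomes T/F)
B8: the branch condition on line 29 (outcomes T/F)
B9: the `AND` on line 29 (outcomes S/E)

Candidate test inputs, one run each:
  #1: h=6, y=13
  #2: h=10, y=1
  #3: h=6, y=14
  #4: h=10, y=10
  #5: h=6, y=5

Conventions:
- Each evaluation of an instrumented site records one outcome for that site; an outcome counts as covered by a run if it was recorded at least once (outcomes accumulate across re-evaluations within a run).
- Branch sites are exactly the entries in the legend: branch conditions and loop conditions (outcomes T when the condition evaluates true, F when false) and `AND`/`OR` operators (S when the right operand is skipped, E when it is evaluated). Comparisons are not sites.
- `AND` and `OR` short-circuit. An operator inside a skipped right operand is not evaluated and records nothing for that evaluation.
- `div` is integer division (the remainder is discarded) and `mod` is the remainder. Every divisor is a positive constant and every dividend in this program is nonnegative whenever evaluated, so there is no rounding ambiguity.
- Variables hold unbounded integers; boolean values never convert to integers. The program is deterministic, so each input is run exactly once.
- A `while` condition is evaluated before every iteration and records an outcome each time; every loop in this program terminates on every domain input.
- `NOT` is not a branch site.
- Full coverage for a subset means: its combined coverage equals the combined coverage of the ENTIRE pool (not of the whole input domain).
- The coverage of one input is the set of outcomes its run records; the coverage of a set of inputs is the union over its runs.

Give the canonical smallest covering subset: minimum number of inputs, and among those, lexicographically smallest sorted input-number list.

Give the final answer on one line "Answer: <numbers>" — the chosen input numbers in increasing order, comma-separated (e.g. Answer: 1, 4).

input #1 (h=6, y=13): events B1->F, B2->F, B3->T, B4->F, B5->F, B6->F, B9->E, B8->T; covers B1=F, B2=F, B3=T, B4=F, B5=F, B6=F, B8=T, B9=E
input #2 (h=10, y=1): events B1->F, B2->T, B2->F, B3->F, B4->F, B5->F, B6->F, B9->E, B8->T; covers B1=F, B2=T, B2=F, B3=F, B4=F, B5=F, B6=F, B8=T, B9=E
input #3 (h=6, y=14): events B1->F, B2->F, B3->T, B4->F, B5->F, B6->T, B7->T, B9->E, B8->T; covers B1=F, B2=F, B3=T, B4=F, B5=F, B6=T, B7=T, B8=T, B9=E
input #4 (h=10, y=10): events B1->F, B2->T, B2->F, B3->T, B4->T, B5->F, B6->T, B7->F, B9->E, B8->T; covers B1=F, B2=T, B2=F, B3=T, B4=T, B5=F, B6=T, B7=F, B8=T, B9=E
input #5 (h=6, y=5): events B1->F, B2->F, B3->F, B4->F, B5->F, B6->F, B9->E, B8->T; covers B1=F, B2=F, B3=F, B4=F, B5=F, B6=F, B8=T, B9=E
union over all inputs: B1=F, B2=T, B2=F, B3=T, B3=F, B4=T, B4=F, B5=F, B6=T, B6=F, B7=T, B7=F, B8=T, B9=E (14 outcomes)
every size-1 subset falls short of the 14 outcomes (best: 10/14)
every size-2 subset falls short of the 14 outcomes (best: 13/14)
inputs {2, 3, 4} (size 3) cover everything; no size-3 subset with a lexicographically smaller index list covers all 14

Answer: 2, 3, 4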